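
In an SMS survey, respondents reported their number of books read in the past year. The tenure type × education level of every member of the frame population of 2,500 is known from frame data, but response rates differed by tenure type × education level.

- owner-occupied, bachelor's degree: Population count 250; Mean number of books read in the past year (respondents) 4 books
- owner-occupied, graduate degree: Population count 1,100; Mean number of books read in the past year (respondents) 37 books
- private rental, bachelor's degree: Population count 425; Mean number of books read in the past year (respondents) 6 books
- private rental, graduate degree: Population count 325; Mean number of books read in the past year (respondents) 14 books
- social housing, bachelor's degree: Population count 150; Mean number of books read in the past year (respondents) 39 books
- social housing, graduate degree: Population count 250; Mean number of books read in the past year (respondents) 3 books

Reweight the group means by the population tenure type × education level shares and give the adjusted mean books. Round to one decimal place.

Reweight to the known tenure type × education level distribution:
  owner-occupied, bachelor's degree: (250/2,500) × 4 = 0.4
  owner-occupied, graduate degree: (1,100/2,500) × 37 = 16.28
  private rental, bachelor's degree: (425/2,500) × 6 = 1.02
  private rental, graduate degree: (325/2,500) × 14 = 1.82
  social housing, bachelor's degree: (150/2,500) × 39 = 2.34
  social housing, graduate degree: (250/2,500) × 3 = 0.3
Post-stratified estimate = 22.16 → 22.2.

22.2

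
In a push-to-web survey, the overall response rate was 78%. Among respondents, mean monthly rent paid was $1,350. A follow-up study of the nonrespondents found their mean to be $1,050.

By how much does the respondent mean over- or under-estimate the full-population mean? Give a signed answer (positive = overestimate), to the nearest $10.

Nonresponse fraction = 1 − 0.78 = 0.22.
Bias = (nonresponse fraction) × (respondent mean − nonrespondent mean)
     = 0.22 × (1350 − 1050) = 0.22 × 300 = 66.

+$70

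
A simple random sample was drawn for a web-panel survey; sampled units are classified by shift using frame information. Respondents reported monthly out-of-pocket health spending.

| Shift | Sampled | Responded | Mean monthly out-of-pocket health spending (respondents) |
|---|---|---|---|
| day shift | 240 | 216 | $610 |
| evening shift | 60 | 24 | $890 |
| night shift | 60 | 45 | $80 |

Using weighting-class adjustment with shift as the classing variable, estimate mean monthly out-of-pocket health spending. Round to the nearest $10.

Class response rates: day shift 216/240 = 90%, evening shift 24/60 = 40%, night shift 45/60 = 75%.
Each respondent's weight = sampled/responded in their class; summing within a class gives n_sampled, so:
  day shift: 240 × 610 = 146,400
  evening shift: 60 × 890 = 53,400
  night shift: 60 × 80 = 4800
Adjusted estimate = 204,600 / 360 = 568.333 → $570.

$570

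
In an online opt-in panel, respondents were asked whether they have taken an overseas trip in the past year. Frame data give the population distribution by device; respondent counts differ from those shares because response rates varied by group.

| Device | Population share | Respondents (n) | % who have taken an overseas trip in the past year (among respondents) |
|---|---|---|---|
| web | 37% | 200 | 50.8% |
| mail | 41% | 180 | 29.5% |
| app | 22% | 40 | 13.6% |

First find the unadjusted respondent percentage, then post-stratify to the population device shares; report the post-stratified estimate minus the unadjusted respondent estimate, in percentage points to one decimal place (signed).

Unadjusted (pooled respondent) estimate weights by respondent counts:
  (200/420)×50.8 + (180/420)×29.5 + (40/420)×13.6 = 38.1286%
Post-stratifying to population shares instead:
  0.37×50.8 + 0.41×29.5 + 0.22×13.6 = 33.883%
Difference = 33.883 − 38.1286 = -4.2456 pp.

-4.2 percentage points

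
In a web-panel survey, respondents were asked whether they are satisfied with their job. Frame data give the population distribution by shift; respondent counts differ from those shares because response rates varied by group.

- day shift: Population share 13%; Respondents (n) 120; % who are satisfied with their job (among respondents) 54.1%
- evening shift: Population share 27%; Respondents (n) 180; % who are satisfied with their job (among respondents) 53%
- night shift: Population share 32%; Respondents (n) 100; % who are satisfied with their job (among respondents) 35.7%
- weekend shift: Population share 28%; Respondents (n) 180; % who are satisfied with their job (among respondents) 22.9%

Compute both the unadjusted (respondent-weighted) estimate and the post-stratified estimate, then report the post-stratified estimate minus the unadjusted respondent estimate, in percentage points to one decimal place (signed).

Naive respondent-only estimate (weights = respondent counts):
  (120/580)×54.1 + (180/580)×53 + (100/580)×35.7 + (180/580)×22.9 = 40.9034%
Post-stratifying to population shares instead:
  0.13×54.1 + 0.27×53 + 0.32×35.7 + 0.28×22.9 = 39.179%
Difference = 39.179 − 40.9034 = -1.7244 pp.

-1.7 percentage points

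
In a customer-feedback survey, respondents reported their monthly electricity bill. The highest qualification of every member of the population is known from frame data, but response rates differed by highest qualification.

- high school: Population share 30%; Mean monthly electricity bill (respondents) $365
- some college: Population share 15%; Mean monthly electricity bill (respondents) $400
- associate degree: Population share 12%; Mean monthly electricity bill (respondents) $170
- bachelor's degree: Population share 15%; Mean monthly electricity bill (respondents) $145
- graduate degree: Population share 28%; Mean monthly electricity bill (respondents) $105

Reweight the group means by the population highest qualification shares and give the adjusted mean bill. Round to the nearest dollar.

$241

Reweight to the known highest qualification distribution:
  high school: 0.3 × 365 = 109.5
  some college: 0.15 × 400 = 60
  associate degree: 0.12 × 170 = 20.4
  bachelor's degree: 0.15 × 145 = 21.75
  graduate degree: 0.28 × 105 = 29.4
Post-stratified estimate = 241.05 → $241.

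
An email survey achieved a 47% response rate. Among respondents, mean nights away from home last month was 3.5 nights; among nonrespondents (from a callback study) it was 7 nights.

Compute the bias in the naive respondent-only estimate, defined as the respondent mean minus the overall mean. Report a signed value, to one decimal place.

-1.9

Nonresponse fraction = 1 − 0.47 = 0.53.
Bias = (nonresponse fraction) × (respondent mean − nonrespondent mean)
     = 0.53 × (3.5 − 7) = 0.53 × -3.5 = -1.855.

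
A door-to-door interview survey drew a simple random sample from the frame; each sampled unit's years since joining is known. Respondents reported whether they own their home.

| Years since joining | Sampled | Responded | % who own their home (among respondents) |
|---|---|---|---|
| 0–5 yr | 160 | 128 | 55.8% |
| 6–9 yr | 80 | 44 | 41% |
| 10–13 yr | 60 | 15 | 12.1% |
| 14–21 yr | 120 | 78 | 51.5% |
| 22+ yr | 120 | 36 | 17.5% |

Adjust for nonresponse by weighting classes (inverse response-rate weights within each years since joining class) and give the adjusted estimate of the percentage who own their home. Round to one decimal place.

Class response rates: 0–5 yr 128/160 = 80%, 6–9 yr 44/80 = 55%, 10–13 yr 15/60 = 25%, 14–21 yr 78/120 = 65%, 22+ yr 36/120 = 30%.
With weight = n_sampled/n_responded per class, the weighted class total is n_sampled:
  0–5 yr: 160 × 55.8 = 8928
  6–9 yr: 80 × 41 = 3280
  10–13 yr: 60 × 12.1 = 726
  14–21 yr: 120 × 51.5 = 6180
  22+ yr: 120 × 17.5 = 2100
Adjusted estimate = 21,214 / 540 = 39.2852 → 39.3%.

39.3%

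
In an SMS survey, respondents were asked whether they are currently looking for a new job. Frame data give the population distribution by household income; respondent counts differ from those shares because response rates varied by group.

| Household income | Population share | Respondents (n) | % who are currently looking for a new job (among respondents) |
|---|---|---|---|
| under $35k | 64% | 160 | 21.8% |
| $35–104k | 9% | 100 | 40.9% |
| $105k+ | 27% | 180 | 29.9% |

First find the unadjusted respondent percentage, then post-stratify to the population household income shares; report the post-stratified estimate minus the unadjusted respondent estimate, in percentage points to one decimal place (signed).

-3.7 percentage points

Unadjusted (pooled respondent) estimate weights by respondent counts:
  (160/440)×21.8 + (100/440)×40.9 + (180/440)×29.9 = 29.4545%
Reweighting by population household income shares:
  0.64×21.8 + 0.09×40.9 + 0.27×29.9 = 25.706%
Difference = 25.706 − 29.4545 = -3.7485 pp.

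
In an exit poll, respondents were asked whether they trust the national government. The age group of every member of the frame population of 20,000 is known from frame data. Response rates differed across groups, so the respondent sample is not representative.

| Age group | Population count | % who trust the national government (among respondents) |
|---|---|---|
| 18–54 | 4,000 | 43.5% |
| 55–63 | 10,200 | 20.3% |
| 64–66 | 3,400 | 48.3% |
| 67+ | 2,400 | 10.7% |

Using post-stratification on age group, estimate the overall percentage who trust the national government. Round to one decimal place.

28.5%

Reweight to the known age group distribution:
  18–54: (4,000/20,000) × 43.5 = 8.7
  55–63: (10,200/20,000) × 20.3 = 10.353
  64–66: (3,400/20,000) × 48.3 = 8.211
  67+: (2,400/20,000) × 10.7 = 1.284
Post-stratified estimate = 28.548 → 28.5%.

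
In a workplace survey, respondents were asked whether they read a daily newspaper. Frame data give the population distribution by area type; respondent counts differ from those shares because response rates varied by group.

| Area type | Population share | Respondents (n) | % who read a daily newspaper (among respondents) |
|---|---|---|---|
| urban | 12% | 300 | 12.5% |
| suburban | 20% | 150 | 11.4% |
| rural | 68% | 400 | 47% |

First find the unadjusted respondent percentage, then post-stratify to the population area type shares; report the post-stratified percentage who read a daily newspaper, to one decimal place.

Unadjusted (pooled respondent) estimate weights by respondent counts:
  (300/850)×12.5 + (150/850)×11.4 + (400/850)×47 = 28.5412%
Post-stratified estimate weights by population shares:
  0.12×12.5 + 0.2×11.4 + 0.68×47 = 35.74%

35.7%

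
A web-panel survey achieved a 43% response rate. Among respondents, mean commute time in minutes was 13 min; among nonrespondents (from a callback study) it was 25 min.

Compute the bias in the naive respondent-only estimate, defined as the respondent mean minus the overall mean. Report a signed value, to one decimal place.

Nonresponse fraction = 1 − 0.43 = 0.57.
Bias = (nonresponse fraction) × (respondent mean − nonrespondent mean)
     = 0.57 × (13 − 25) = 0.57 × -12 = -6.84.

-6.8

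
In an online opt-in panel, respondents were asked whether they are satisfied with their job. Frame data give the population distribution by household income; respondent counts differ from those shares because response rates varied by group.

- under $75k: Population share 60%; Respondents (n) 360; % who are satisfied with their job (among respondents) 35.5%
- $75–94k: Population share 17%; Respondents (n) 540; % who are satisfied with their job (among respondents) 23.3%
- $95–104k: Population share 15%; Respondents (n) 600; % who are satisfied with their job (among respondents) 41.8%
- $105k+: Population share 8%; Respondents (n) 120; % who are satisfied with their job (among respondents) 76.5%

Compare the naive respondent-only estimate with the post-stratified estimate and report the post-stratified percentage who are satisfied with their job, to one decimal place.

Naive respondent-only estimate (weights = respondent counts):
  (360/1620)×35.5 + (540/1620)×23.3 + (600/1620)×41.8 + (120/1620)×76.5 = 36.8037%
Post-stratified estimate weights by population shares:
  0.6×35.5 + 0.17×23.3 + 0.15×41.8 + 0.08×76.5 = 37.651%

37.7%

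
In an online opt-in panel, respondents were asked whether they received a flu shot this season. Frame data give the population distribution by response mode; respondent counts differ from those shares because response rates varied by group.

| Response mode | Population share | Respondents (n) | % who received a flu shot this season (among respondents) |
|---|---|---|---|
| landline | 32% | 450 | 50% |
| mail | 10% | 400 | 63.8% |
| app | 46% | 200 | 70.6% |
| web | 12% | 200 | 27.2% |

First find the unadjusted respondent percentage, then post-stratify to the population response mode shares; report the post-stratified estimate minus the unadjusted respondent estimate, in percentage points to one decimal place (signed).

+4.1 percentage points

Unadjusted (pooled respondent) estimate weights by respondent counts:
  (450/1250)×50 + (400/1250)×63.8 + (200/1250)×70.6 + (200/1250)×27.2 = 54.064%
Post-stratifying to population shares instead:
  0.32×50 + 0.1×63.8 + 0.46×70.6 + 0.12×27.2 = 58.12%
Difference = 58.12 − 54.064 = 4.056 pp.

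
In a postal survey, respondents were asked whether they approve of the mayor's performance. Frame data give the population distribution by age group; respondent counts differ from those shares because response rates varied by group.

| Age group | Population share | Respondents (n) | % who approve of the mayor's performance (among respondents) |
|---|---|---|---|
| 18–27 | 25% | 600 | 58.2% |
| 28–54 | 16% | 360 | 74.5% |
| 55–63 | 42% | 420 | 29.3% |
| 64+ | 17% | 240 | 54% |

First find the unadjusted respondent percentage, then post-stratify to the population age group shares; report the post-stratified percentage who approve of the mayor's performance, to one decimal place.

48.0%

Without adjustment, the pooled respondent share is:
  (600/1620)×58.2 + (360/1620)×74.5 + (420/1620)×29.3 + (240/1620)×54 = 53.7074%
Post-stratifying to population shares instead:
  0.25×58.2 + 0.16×74.5 + 0.42×29.3 + 0.17×54 = 47.956%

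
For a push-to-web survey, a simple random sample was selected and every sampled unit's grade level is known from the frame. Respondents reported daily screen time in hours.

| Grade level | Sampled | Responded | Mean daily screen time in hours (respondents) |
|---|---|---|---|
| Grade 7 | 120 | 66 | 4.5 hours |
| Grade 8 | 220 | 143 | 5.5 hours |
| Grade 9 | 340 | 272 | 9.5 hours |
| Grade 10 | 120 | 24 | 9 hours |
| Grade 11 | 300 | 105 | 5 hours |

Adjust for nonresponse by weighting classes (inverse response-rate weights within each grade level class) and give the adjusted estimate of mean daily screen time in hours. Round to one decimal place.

6.9

Class response rates: Grade 7 66/120 = 55%, Grade 8 143/220 = 65%, Grade 9 272/340 = 80%, Grade 10 24/120 = 20%, Grade 11 105/300 = 35%.
Inverse-response-rate weighting restores each class to its sampled count, so class totals weight by n_sampled:
  Grade 7: 120 × 4.5 = 540
  Grade 8: 220 × 5.5 = 1210
  Grade 9: 340 × 9.5 = 3230
  Grade 10: 120 × 9 = 1080
  Grade 11: 300 × 5 = 1500
Adjusted estimate = 7560 / 1,100 = 6.87273 → 6.9.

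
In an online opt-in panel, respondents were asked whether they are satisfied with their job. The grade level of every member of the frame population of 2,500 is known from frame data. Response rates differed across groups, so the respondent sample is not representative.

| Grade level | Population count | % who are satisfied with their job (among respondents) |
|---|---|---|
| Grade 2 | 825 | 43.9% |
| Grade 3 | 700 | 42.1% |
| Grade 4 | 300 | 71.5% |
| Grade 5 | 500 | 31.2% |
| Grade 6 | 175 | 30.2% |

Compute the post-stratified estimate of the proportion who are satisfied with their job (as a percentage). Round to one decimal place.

43.2%

Reweight to the known grade level distribution:
  Grade 2: (825/2,500) × 43.9 = 14.487
  Grade 3: (700/2,500) × 42.1 = 11.788
  Grade 4: (300/2,500) × 71.5 = 8.58
  Grade 5: (500/2,500) × 31.2 = 6.24
  Grade 6: (175/2,500) × 30.2 = 2.114
Post-stratified estimate = 43.209 → 43.2%.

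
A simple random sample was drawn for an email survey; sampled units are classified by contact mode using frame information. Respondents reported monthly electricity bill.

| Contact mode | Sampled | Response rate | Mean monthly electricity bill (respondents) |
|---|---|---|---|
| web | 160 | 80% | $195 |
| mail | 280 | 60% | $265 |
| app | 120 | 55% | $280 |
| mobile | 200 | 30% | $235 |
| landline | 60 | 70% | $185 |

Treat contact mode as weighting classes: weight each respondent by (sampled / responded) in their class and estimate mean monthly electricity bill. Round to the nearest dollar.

$240

Inverse-response-rate weighting restores each class to its sampled count, so class totals weight by n_sampled:
  web: 160 × 195 = 31,200
  mail: 280 × 265 = 74,200
  app: 120 × 280 = 33,600
  mobile: 200 × 235 = 47,000
  landline: 60 × 185 = 11,100
Adjusted estimate = 197,100 / 820 = 240.366 → $240.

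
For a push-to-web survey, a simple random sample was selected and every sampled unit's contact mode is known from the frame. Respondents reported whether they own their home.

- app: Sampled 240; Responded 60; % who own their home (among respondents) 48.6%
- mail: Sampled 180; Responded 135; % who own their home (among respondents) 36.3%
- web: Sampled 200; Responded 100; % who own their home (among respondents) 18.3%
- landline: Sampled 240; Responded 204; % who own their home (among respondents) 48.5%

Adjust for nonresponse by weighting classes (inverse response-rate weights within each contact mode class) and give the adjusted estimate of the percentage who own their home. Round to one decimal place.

39.0%

Class response rates: app 60/240 = 25%, mail 135/180 = 75%, web 100/200 = 50%, landline 204/240 = 85%.
With weight = n_sampled/n_responded per class, the weighted class total is n_sampled:
  app: 240 × 48.6 = 11,664
  mail: 180 × 36.3 = 6534
  web: 200 × 18.3 = 3660
  landline: 240 × 48.5 = 11,640
Adjusted estimate = 33,498 / 860 = 38.9512 → 39.0%.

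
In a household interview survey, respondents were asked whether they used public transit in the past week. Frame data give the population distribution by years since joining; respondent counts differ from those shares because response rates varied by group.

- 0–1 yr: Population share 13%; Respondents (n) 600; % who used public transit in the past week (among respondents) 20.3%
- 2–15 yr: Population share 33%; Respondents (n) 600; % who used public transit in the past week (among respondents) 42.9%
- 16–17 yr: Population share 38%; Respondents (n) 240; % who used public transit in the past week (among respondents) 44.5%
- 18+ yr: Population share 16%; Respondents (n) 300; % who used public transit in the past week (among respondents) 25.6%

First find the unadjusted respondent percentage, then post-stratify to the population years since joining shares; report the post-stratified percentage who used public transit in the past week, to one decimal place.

Naive respondent-only estimate (weights = respondent counts):
  (600/1740)×20.3 + (600/1740)×42.9 + (240/1740)×44.5 + (300/1740)×25.6 = 32.3448%
Post-stratified estimate weights by population shares:
  0.13×20.3 + 0.33×42.9 + 0.38×44.5 + 0.16×25.6 = 37.802%

37.8%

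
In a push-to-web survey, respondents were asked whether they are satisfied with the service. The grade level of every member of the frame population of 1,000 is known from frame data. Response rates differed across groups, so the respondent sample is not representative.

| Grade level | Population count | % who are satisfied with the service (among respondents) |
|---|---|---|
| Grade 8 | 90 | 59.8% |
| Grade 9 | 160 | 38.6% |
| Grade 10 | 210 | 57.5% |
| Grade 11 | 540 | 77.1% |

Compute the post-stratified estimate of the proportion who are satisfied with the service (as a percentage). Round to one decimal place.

Reweight to the known grade level distribution:
  Grade 8: (90/1,000) × 59.8 = 5.382
  Grade 9: (160/1,000) × 38.6 = 6.176
  Grade 10: (210/1,000) × 57.5 = 12.075
  Grade 11: (540/1,000) × 77.1 = 41.634
Post-stratified estimate = 65.267 → 65.3%.

65.3%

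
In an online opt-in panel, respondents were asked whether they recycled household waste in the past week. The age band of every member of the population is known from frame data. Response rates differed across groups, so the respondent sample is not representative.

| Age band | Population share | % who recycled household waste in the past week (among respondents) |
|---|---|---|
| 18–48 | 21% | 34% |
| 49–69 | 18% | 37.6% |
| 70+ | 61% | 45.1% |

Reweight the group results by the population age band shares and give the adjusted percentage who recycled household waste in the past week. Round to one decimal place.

41.4%

Post-stratification weights by population share, not respondent share:
  18–48: 0.21 × 34 = 7.14
  49–69: 0.18 × 37.6 = 6.768
  70+: 0.61 × 45.1 = 27.511
Post-stratified estimate = 41.419 → 41.4%.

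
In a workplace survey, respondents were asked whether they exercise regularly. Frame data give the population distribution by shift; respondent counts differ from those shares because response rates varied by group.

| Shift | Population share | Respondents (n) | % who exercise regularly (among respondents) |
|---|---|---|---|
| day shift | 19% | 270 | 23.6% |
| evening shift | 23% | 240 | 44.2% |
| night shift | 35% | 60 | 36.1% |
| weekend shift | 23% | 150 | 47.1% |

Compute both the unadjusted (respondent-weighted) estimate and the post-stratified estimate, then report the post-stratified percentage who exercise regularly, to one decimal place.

Without adjustment, the pooled respondent share is:
  (270/720)×23.6 + (240/720)×44.2 + (60/720)×36.1 + (150/720)×47.1 = 36.4042%
Post-stratifying to population shares instead:
  0.19×23.6 + 0.23×44.2 + 0.35×36.1 + 0.23×47.1 = 38.118%

38.1%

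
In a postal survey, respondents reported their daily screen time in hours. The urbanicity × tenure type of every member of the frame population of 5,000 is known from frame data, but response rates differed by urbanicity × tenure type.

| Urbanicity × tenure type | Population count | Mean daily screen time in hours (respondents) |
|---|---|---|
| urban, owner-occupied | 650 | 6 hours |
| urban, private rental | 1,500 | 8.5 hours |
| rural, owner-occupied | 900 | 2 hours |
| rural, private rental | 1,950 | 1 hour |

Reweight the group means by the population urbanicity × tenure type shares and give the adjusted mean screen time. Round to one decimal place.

Each cell contributes population-share × respondent value:
  urban, owner-occupied: (650/5,000) × 6 = 0.78
  urban, private rental: (1,500/5,000) × 8.5 = 2.55
  rural, owner-occupied: (900/5,000) × 2 = 0.36
  rural, private rental: (1,950/5,000) × 1 = 0.39
Post-stratified estimate = 4.08 → 4.1.

4.1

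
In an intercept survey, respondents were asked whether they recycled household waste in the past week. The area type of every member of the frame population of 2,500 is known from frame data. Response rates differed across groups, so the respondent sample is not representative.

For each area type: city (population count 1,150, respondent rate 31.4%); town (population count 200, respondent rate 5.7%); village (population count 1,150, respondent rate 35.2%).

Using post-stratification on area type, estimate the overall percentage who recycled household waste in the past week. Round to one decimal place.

31.1%

Post-stratification weights by population share, not respondent share:
  city: (1,150/2,500) × 31.4 = 14.444
  town: (200/2,500) × 5.7 = 0.456
  village: (1,150/2,500) × 35.2 = 16.192
Post-stratified estimate = 31.092 → 31.1%.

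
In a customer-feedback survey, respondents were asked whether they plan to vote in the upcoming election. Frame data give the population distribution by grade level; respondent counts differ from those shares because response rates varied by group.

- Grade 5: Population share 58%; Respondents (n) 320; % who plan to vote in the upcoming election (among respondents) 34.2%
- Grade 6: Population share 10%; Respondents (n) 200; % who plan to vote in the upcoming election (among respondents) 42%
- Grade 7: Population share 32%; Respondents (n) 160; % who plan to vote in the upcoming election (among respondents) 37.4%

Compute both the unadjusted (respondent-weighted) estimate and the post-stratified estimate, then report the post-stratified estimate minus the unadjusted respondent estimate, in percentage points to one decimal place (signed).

Without adjustment, the pooled respondent share is:
  (320/680)×34.2 + (200/680)×42 + (160/680)×37.4 = 37.2471%
Post-stratifying to population shares instead:
  0.58×34.2 + 0.1×42 + 0.32×37.4 = 36.004%
Difference = 36.004 − 37.2471 = -1.2431 pp.

-1.2 percentage points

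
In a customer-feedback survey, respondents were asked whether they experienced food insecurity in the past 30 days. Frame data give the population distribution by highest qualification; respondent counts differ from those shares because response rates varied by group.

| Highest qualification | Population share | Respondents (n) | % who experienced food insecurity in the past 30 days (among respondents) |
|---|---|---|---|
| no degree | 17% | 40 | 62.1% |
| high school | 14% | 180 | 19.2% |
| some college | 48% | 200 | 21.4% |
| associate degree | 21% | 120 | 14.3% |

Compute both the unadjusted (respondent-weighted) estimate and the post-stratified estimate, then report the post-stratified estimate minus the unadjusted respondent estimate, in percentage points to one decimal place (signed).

+4.4 percentage points

Naive respondent-only estimate (weights = respondent counts):
  (40/540)×62.1 + (180/540)×19.2 + (200/540)×21.4 + (120/540)×14.3 = 22.1037%
Post-stratified estimate weights by population shares:
  0.17×62.1 + 0.14×19.2 + 0.48×21.4 + 0.21×14.3 = 26.52%
Difference = 26.52 − 22.1037 = 4.4163 pp.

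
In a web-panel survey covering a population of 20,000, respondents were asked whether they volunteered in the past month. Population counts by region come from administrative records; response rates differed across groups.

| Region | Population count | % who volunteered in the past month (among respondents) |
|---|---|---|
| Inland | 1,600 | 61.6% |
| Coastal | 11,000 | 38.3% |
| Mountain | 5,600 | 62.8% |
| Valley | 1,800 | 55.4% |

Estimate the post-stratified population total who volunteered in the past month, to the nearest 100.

9,700

Each cell contributes its population count × the respondent rate:
  Inland: 1,600 × 61.6% = 985.6
  Coastal: 11,000 × 38.3% = 4213
  Mountain: 5,600 × 62.8% = 3516.8
  Valley: 1,800 × 55.4% = 997.2
Estimated total = 9712.6 → 9,700.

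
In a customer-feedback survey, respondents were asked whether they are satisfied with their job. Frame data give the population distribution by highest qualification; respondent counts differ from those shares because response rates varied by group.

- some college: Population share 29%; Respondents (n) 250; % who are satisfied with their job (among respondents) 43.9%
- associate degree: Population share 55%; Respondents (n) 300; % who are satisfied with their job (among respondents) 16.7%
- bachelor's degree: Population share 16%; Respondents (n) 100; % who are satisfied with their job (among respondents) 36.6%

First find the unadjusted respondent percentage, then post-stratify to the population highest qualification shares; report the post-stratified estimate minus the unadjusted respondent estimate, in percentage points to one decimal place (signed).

-2.5 percentage points

Naive respondent-only estimate (weights = respondent counts):
  (250/650)×43.9 + (300/650)×16.7 + (100/650)×36.6 = 30.2231%
Post-stratifying to population shares instead:
  0.29×43.9 + 0.55×16.7 + 0.16×36.6 = 27.772%
Difference = 27.772 − 30.2231 = -2.4511 pp.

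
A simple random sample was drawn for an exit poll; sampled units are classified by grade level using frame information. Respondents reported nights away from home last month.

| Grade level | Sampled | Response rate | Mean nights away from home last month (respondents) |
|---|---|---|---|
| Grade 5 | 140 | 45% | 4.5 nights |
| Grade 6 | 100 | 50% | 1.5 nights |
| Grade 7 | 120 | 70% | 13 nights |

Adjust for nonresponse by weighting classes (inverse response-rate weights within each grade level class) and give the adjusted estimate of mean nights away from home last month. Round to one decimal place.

6.5

Weighting each respondent by the inverse class response rate inflates each class back to its sampled size, so the class weight is n_sampled:
  Grade 5: 140 × 4.5 = 630
  Grade 6: 100 × 1.5 = 150
  Grade 7: 120 × 13 = 1560
Adjusted estimate = 2340 / 360 = 6.5 → 6.5.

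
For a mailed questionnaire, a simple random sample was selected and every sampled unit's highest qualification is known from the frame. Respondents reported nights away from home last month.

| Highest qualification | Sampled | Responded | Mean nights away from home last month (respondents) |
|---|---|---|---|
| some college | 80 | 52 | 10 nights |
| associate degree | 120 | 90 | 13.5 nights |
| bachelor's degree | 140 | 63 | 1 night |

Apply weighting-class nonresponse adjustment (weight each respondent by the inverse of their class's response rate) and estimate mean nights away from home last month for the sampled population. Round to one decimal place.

7.5

Class response rates: some college 52/80 = 65%, associate degree 90/120 = 75%, bachelor's degree 63/140 = 45%.
Each respondent's weight = sampled/responded in their class; summing within a class gives n_sampled, so:
  some college: 80 × 10 = 800
  associate degree: 120 × 13.5 = 1620
  bachelor's degree: 140 × 1 = 140
Adjusted estimate = 2560 / 340 = 7.52941 → 7.5.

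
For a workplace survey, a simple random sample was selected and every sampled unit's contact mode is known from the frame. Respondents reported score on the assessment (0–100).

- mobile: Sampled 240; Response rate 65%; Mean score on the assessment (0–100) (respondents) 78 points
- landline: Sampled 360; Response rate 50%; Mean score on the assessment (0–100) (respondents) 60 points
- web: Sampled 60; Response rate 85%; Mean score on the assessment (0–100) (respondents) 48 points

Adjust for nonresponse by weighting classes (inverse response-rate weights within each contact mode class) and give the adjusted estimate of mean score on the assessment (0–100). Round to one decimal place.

With weight = n_sampled/n_responded per class, the weighted class total is n_sampled:
  mobile: 240 × 78 = 18,720
  landline: 360 × 60 = 21,600
  web: 60 × 48 = 2880
Adjusted estimate = 43,200 / 660 = 65.4545 → 65.5.

65.5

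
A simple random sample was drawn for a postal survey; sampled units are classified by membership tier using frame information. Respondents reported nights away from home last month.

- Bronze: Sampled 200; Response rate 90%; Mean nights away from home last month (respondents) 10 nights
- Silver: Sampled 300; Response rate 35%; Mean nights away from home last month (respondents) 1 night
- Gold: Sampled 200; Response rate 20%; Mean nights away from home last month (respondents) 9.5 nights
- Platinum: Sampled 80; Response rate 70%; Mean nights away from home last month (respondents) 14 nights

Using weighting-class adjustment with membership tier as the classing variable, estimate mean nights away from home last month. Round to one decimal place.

With weight = n_sampled/n_responded per class, the weighted class total is n_sampled:
  Bronze: 200 × 10 = 2000
  Silver: 300 × 1 = 300
  Gold: 200 × 9.5 = 1900
  Platinum: 80 × 14 = 1120
Adjusted estimate = 5320 / 780 = 6.82051 → 6.8.

6.8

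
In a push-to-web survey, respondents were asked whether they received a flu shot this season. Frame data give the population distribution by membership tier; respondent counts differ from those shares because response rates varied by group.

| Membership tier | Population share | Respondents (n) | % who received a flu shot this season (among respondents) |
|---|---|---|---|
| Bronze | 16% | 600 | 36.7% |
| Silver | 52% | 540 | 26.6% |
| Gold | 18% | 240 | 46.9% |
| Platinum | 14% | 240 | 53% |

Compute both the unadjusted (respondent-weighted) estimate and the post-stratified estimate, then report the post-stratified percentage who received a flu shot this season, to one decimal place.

35.6%

Naive respondent-only estimate (weights = respondent counts):
  (600/1620)×36.7 + (540/1620)×26.6 + (240/1620)×46.9 + (240/1620)×53 = 37.2593%
Reweighting by population membership tier shares:
  0.16×36.7 + 0.52×26.6 + 0.18×46.9 + 0.14×53 = 35.566%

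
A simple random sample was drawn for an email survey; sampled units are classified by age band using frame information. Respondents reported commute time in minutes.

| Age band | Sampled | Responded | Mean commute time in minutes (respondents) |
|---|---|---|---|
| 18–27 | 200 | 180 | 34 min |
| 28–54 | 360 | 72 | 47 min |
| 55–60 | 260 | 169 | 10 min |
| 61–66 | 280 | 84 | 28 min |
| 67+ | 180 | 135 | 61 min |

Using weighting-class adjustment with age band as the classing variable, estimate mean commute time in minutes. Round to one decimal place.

Response rates by class: 18–27 180/200 = 90%, 28–54 72/360 = 20%, 55–60 169/260 = 65%, 61–66 84/280 = 30%, 67+ 135/180 = 75%.
Each respondent's weight = sampled/responded in their class; summing within a class gives n_sampled, so:
  18–27: 200 × 34 = 6800
  28–54: 360 × 47 = 16,920
  55–60: 260 × 10 = 2600
  61–66: 280 × 28 = 7840
  67+: 180 × 61 = 10,980
Adjusted estimate = 45,140 / 1,280 = 35.2656 → 35.3.

35.3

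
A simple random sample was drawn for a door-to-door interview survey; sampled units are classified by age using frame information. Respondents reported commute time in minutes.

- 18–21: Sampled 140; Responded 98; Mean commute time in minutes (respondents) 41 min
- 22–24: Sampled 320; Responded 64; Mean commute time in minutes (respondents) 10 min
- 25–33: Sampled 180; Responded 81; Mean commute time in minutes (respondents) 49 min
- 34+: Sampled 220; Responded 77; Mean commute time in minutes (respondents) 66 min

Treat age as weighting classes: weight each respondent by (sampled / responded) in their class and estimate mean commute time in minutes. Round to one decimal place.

37.5

Class response rates: 18–21 98/140 = 70%, 22–24 64/320 = 20%, 25–33 81/180 = 45%, 34+ 77/220 = 35%.
Weighting each respondent by the inverse class response rate inflates each class back to its sampled size, so the class weight is n_sampled:
  18–21: 140 × 41 = 5740
  22–24: 320 × 10 = 3200
  25–33: 180 × 49 = 8820
  34+: 220 × 66 = 14,520
Adjusted estimate = 32,280 / 860 = 37.5349 → 37.5.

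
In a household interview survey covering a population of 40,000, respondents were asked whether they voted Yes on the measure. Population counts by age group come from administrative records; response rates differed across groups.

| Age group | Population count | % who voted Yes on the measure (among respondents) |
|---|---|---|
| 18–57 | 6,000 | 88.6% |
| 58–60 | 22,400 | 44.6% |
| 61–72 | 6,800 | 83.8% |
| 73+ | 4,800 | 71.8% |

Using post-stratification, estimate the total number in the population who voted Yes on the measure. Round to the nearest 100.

Each cell contributes its population count × the respondent rate:
  18–57: 6,000 × 88.6% = 5316
  58–60: 22,400 × 44.6% = 9990.4
  61–72: 6,800 × 83.8% = 5698.4
  73+: 4,800 × 71.8% = 3446.4
Estimated total = 24451.2 → 24,500.

24,500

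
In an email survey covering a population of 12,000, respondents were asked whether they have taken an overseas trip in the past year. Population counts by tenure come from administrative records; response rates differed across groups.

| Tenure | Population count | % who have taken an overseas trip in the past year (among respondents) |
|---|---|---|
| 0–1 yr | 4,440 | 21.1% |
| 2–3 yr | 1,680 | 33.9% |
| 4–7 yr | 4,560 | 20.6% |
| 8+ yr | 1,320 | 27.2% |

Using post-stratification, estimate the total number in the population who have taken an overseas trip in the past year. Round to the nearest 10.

2,800

Each cell contributes its population count × the respondent rate:
  0–1 yr: 4,440 × 21.1% = 936.84
  2–3 yr: 1,680 × 33.9% = 569.52
  4–7 yr: 4,560 × 20.6% = 939.36
  8+ yr: 1,320 × 27.2% = 359.04
Estimated total = 2804.76 → 2,800.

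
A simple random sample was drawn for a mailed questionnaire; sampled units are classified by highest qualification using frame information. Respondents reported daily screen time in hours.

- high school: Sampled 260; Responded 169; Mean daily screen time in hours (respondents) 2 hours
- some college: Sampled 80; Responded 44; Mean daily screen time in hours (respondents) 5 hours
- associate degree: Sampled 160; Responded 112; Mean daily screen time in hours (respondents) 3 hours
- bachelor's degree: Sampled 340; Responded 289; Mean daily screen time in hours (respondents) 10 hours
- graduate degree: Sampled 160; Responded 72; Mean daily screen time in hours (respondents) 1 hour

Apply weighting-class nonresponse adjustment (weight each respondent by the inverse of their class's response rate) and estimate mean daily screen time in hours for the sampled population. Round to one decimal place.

5.0

Class response rates: high school 169/260 = 65%, some college 44/80 = 55%, associate degree 112/160 = 70%, bachelor's degree 289/340 = 85%, graduate degree 72/160 = 45%.
Inverse-response-rate weighting restores each class to its sampled count, so class totals weight by n_sampled:
  high school: 260 × 2 = 520
  some college: 80 × 5 = 400
  associate degree: 160 × 3 = 480
  bachelor's degree: 340 × 10 = 3400
  graduate degree: 160 × 1 = 160
Adjusted estimate = 4960 / 1,000 = 4.96 → 5.0.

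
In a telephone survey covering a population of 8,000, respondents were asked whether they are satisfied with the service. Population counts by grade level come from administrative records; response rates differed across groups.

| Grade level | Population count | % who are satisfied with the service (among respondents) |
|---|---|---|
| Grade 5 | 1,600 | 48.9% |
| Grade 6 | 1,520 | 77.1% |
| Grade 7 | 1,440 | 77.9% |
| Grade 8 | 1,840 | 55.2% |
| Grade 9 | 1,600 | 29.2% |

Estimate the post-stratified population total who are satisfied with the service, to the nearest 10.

4,560

Each cell contributes its population count × the respondent rate:
  Grade 5: 1,600 × 48.9% = 782.4
  Grade 6: 1,520 × 77.1% = 1171.92
  Grade 7: 1,440 × 77.9% = 1121.76
  Grade 8: 1,840 × 55.2% = 1015.68
  Grade 9: 1,600 × 29.2% = 467.2
Estimated total = 4558.96 → 4,560.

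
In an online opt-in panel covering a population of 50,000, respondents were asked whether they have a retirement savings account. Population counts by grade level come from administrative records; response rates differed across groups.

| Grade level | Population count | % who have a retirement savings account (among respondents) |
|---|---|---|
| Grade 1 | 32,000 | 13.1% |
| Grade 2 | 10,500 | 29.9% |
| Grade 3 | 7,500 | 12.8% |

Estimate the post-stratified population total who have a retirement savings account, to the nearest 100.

8,300

Each cell contributes its population count × the respondent rate:
  Grade 1: 32,000 × 13.1% = 4192
  Grade 2: 10,500 × 29.9% = 3139.5
  Grade 3: 7,500 × 12.8% = 960
Estimated total = 8291.5 → 8,300.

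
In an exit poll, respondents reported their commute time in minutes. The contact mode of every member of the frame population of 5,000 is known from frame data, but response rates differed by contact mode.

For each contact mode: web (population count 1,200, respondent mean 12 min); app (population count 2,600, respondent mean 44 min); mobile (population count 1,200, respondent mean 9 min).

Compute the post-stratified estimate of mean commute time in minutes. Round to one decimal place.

Weight each group's respondent value by its population share:
  web: (1,200/5,000) × 12 = 2.88
  app: (2,600/5,000) × 44 = 22.88
  mobile: (1,200/5,000) × 9 = 2.16
Post-stratified estimate = 27.92 → 27.9.

27.9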